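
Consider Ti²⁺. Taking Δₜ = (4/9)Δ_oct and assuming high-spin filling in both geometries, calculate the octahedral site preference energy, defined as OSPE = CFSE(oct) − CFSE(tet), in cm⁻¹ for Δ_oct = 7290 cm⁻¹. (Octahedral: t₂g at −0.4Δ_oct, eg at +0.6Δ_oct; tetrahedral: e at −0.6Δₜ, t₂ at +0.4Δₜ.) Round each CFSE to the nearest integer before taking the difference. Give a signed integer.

Group 4 minus oxidation state +2 gives a d² configuration for Ti²⁺.
Octahedral high-spin t₂g² eg⁰: CFSE = -0.8 × 7290 = -5832 cm⁻¹.
Tetrahedral: e² t₂⁰, CFSE = 2(−0.6) + 0(+0.4) = -1.2Δₜ = -1.2 × (4/9) × 7290 = -3888 cm⁻¹.
OSPE = CFSE(oct) − CFSE(tet) = -5832 − (-3888) = -1944 cm⁻¹.

-1944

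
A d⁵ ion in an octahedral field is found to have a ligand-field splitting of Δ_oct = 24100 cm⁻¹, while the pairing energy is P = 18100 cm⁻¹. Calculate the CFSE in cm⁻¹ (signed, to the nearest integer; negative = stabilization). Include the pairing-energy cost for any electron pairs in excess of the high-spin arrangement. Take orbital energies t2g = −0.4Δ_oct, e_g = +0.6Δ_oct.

Here Δ_oct > P (24100 > 18100), so the low-spin state is favoured.
Configuration: t2g^5 e_g^0.
Orbital CFSE = -2.0Δ_oct = -2.0 × 24100 = -48200 cm⁻¹.
Excess pairs vs high-spin: 2 − 0 = 2; pairing cost = +36200 cm⁻¹.
Net CFSE = -48200 + 36200 = -12000 cm⁻¹.

-12000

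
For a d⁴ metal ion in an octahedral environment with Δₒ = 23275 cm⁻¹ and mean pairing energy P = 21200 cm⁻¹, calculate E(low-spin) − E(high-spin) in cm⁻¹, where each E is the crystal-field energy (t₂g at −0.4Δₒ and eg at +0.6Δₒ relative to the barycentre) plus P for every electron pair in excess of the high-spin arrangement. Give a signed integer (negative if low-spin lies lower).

-2075

High-spin: t₂g³ eg¹, CFSE = -0.6Δₒ = -13965 cm⁻¹.
Low-spin t₂g⁴ eg⁰ gives -1.6Δₒ = -37240 cm⁻¹, but forming 1 extra pair costs 1P = 21200 cm⁻¹, so E(LS) = -37240 + 21200 = -16040 cm⁻¹.
Thus E(LS) − E(HS) = -2075 cm⁻¹.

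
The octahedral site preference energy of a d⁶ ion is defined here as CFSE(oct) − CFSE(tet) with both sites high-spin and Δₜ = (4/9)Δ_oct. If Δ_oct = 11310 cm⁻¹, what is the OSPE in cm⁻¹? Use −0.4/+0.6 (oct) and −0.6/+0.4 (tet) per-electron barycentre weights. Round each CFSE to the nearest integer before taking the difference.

-1508

Octahedral high-spin t₂g⁴ eg²: CFSE = -0.4 × 11310 = -4524 cm⁻¹.
Tetrahedral e³ t₂³ gives -0.6Δₜ = -0.6 × (4/9) × 11310 = -3016 cm⁻¹.
OSPE = CFSE(oct) − CFSE(tet) = -4524 − (-3016) = -1508 cm⁻¹.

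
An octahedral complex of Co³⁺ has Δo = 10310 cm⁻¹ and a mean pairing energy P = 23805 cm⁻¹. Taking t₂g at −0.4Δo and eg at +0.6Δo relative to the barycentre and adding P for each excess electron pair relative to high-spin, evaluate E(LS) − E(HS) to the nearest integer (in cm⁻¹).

Co sits in group 9; removing 3 electrons leaves Co³⁺ with 9 − 3 = 6 d electrons.
High-spin d⁶ fills as t₂g⁴ eg² with CFSE 4(−0.4) + 2(+0.6) = -0.4Δo = -4124 cm⁻¹.
Low-spin: t₂g⁶ eg⁰, orbital CFSE = -2.4Δo = -24744 cm⁻¹; plus 2 excess pairs × P = +47610 cm⁻¹; total 22866 cm⁻¹.
E(LS) − E(HS) = 22866 − (-4124) = 26990 cm⁻¹.

26990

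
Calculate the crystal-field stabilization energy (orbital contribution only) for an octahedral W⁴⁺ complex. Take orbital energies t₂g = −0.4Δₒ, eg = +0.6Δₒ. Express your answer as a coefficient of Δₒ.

-0.8 Δₒ

W is in group 6, so W⁴⁺ is d² (6 − 4 = 2).
For octahedral d² the high- and low-spin configurations coincide.
Configuration: t₂g² eg⁰.
CFSE = 2(-0.4Δₒ) + 0(0.6Δₒ) = -0.8Δₒ + 0.0Δₒ = -0.8Δₒ.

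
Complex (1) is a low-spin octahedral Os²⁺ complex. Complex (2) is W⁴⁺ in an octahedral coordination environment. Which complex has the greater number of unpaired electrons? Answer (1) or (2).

(2)

(1): Os²⁺: group 8, so d-count = 8 − 2 = 6; t₂g⁶ eg⁰ → 0 unpaired.
(2): W is in group 6, so W⁴⁺ is d² (6 − 4 = 2); t₂g² eg⁰ → 2 unpaired.
So (2) has more unpaired electrons.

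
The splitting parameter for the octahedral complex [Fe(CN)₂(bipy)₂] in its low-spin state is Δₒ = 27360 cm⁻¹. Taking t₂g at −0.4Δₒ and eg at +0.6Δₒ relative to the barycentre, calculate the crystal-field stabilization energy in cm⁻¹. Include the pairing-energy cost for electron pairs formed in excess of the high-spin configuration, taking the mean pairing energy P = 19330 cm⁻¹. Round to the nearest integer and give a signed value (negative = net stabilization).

-27004

Ligand charges: 2×(-1) from CN⁻ and 2×(+0) from bipy sum to -2; with overall charge +0, Fe is +2.
Group 8 minus oxidation state +2 gives a d⁶ configuration for Fe²⁺.
The d⁶ electrons fill as t₂g⁶ eg⁰.
CFSE(orbital) = 6×(-0.4Δₒ) + 0×(0.6Δₒ) = -2.4Δₒ; with Δₒ = 27360 cm⁻¹ that is -65664 cm⁻¹.
Relative to high-spin t₂g⁴ eg² (1 paired), the low-spin configuration has 2 additional pairs, contributing +2 × 19330 = +38660 cm⁻¹.
Overall CFSE = -65664 + 38660 = -27004 cm⁻¹.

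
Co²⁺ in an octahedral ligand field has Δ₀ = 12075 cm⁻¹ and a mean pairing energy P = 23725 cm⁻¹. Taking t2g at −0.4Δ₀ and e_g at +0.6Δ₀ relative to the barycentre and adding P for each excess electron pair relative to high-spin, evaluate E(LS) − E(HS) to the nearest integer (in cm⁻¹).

Co is in group 9, so Co²⁺ is d⁷ (9 − 2 = 7).
High-spin d⁷ fills as t2g^5 e_g^2 with CFSE 5(−0.4) + 2(+0.6) = -0.8Δ₀ = -9660 cm⁻¹.
Low-spin t2g^6 e_g^1 gives -1.8Δ₀ = -21735 cm⁻¹, but forming 1 extra pair costs 1P = 23725 cm⁻¹, so E(LS) = -21735 + 23725 = 1990 cm⁻¹.
Thus E(LS) − E(HS) = 11650 cm⁻¹.

11650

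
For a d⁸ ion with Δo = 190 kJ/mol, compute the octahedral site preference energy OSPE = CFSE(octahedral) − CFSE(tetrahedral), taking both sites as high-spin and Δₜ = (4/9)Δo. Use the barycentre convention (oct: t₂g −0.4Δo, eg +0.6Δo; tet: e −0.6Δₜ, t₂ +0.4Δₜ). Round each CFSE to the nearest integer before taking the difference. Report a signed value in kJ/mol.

In an octahedral site d⁸ (HS) is t2g^6 e_g^2, giving CFSE(oct) = -1.2Δo = -228 kJ/mol.
Tetrahedral: e^4 t2^4, CFSE = 4(−0.6) + 4(+0.4) = -0.8Δₜ = -0.8 × (4/9) × 190 = -68 kJ/mol.
OSPE = CFSE(oct) − CFSE(tet) = -228 − (-68) = -160 kJ/mol.

-160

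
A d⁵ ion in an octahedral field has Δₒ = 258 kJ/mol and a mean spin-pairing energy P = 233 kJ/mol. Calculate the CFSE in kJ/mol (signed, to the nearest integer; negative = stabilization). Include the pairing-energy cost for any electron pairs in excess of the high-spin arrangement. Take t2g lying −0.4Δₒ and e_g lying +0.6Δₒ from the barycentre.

With Δₒ > P the complex is low-spin.
Configuration: t2g^5 e_g^0.
Orbital CFSE = -2.0Δₒ = -2.0 × 258 = -516 kJ/mol.
Excess pairs vs high-spin: 2 − 0 = 2; pairing cost = +466 kJ/mol.
Net CFSE = -516 + 466 = -50 kJ/mol.

-50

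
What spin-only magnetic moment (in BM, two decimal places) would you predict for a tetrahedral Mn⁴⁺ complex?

3.87 BM

Group 7 minus oxidation state +4 gives a d³ configuration for Mn⁴⁺.
Tetrahedral fields are weak (Δₜ ≈ 4/9 Δₒ), so electrons fill high-spin.
Configuration: e^2 t2^1 → 3 unpaired electrons.
μ(spin-only) = √[3(3+2)] = √15 ≈ 3.87 BM.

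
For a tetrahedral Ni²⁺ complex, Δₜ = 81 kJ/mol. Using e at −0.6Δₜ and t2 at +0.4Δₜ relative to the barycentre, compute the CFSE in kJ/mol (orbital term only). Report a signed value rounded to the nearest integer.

Ni sits in group 10; removing 2 electrons leaves Ni²⁺ with 10 − 2 = 8 d electrons.
Tetrahedral fields are weak (Δₜ ≈ 4/9 Δₒ), so electrons fill high-spin.
Electron filling gives e^4 t2^4.
Orbital CFSE = 4(-0.6) + 4(0.4) = -0.8Δₜ = -0.8 × 81 = -65 kJ/mol.

-65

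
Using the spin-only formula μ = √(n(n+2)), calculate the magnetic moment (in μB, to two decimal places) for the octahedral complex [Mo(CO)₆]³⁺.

CO is neutral, so the +3 overall charge sits on Mo: oxidation state +3.
Group 6 minus oxidation state +3 gives a d³ configuration for Mo³⁺.
Configuration: t₂g³ eg⁰ → 3 unpaired electrons.
μ(spin-only) = √[3(3+2)] = √15 ≈ 3.87 μB.

3.87 μB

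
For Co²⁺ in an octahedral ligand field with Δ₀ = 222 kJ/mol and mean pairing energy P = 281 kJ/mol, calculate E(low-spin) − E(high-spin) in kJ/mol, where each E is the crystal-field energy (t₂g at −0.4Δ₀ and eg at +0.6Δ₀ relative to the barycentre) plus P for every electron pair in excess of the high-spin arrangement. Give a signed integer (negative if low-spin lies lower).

59

Co sits in group 9; removing 2 electrons leaves Co²⁺ with 9 − 2 = 7 d electrons.
High-spin d⁷ fills as t₂g⁵ eg² with CFSE 5(−0.4) + 2(+0.6) = -0.8Δ₀ = -178 kJ/mol.
Low-spin t₂g⁶ eg¹ gives -1.8Δ₀ = -400 kJ/mol, but forming 1 extra pair costs 1P = 281 kJ/mol, so E(LS) = -400 + 281 = -119 kJ/mol.
The difference is -119 − (-178) = 59 kJ/mol, so high-spin lies lower.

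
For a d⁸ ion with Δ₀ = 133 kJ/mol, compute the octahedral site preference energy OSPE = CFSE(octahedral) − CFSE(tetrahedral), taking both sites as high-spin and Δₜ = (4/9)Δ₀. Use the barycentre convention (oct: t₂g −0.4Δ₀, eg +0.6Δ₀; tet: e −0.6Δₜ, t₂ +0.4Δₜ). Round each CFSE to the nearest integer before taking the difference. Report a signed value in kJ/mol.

-113

Octahedral high-spin t₂g⁶ eg²: CFSE = -1.2 × 133 = -160 kJ/mol.
In a tetrahedral site the filling is e⁴ t₂⁴: CFSE(tet) = -0.8Δₜ = -0.8 × (4/9)(133) = -47 kJ/mol.
OSPE = -160 − (-47) = -113 kJ/mol.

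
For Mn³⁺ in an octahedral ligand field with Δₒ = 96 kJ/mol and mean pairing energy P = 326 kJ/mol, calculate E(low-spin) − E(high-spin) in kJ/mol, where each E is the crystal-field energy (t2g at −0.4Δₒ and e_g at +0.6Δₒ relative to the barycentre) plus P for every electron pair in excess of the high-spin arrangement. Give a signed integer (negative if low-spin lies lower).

230

Mn is in group 7, so Mn³⁺ is d⁴ (7 − 3 = 4).
In the high-spin limit (t2g^3 e_g^1) the orbital term is -0.6Δₒ = -58 kJ/mol, with no excess pairing.
Low-spin: t2g^4 e_g^0, orbital CFSE = -1.6Δₒ = -154 kJ/mol; plus 1 excess pair × P = +326 kJ/mol; total 172 kJ/mol.
E(LS) − E(HS) = 172 − (-58) = 230 kJ/mol.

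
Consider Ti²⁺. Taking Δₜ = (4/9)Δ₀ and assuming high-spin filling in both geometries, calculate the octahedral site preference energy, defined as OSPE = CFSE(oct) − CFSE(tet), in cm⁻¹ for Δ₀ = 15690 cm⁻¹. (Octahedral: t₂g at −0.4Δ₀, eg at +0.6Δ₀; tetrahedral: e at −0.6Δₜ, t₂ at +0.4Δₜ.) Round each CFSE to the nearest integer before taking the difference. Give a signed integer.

-4184

Ti²⁺: group 4, so d-count = 4 − 2 = 2.
Octahedral (high-spin): t₂g² eg⁰, CFSE = 2(−0.4) + 0(+0.6) = -0.8Δ₀ = -0.8 × 15690 = -12552 cm⁻¹.
In a tetrahedral site the filling is e² t₂⁰: CFSE(tet) = -1.2Δₜ = -1.2 × (4/9)(15690) = -8368 cm⁻¹.
OSPE = CFSE(oct) − CFSE(tet) = -12552 − (-8368) = -4184 cm⁻¹.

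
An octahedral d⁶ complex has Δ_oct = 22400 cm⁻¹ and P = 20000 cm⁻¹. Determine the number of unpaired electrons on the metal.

0

Since Δ_oct = 22400 cm⁻¹ > P = 20000 cm⁻¹, the complex adopts the low-spin configuration.
Configuration: t2g^6 e_g^0.
Unpaired electrons: 0.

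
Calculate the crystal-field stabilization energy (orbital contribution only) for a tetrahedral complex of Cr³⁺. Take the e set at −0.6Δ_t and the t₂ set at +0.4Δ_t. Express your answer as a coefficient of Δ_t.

-0.8 Δ_t

Cr³⁺: group 6, so d-count = 6 − 3 = 3.
With tetrahedral geometry the complex is necessarily high-spin.
Configuration: e² t₂¹.
CFSE = 2(-0.6Δ_t) + 1(0.4Δ_t) = -1.2Δ_t + 0.4Δ_t = -0.8Δ_t.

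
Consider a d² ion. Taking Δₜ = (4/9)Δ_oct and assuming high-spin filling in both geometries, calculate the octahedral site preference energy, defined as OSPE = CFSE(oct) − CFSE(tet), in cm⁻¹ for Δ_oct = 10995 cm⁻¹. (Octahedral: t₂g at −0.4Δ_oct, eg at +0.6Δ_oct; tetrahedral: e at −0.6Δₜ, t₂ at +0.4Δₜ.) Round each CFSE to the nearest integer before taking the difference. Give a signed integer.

Octahedral high-spin t2g^2 e_g^0: CFSE = -0.8 × 10995 = -8796 cm⁻¹.
Tetrahedral: e^2 t2^0, CFSE = 2(−0.6) + 0(+0.4) = -1.2Δₜ = -1.2 × (4/9) × 10995 = -5864 cm⁻¹.
Subtracting, OSPE = -8796 − (-5864) = -2932 cm⁻¹.

-2932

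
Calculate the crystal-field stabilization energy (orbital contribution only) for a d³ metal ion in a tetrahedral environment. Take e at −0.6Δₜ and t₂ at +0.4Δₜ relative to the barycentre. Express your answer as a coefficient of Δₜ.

Tetrahedral splitting is small, so the complex is high-spin.
Configuration: e² t₂¹.
CFSE = 2(-0.6Δₜ) + 1(0.4Δₜ) = -1.2Δₜ + 0.4Δₜ = -0.8Δₜ.

-0.8 Δₜ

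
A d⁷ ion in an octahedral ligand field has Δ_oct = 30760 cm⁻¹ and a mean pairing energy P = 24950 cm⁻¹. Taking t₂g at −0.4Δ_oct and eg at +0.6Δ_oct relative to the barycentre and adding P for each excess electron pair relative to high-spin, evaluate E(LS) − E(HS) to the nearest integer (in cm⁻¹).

In the high-spin limit (t₂g⁵ eg²) the orbital term is -0.8Δ_oct = -24608 cm⁻¹, with no excess pairing.
Low-spin: t₂g⁶ eg¹, orbital CFSE = -1.8Δ_oct = -55368 cm⁻¹; plus 1 excess pair × P = +24950 cm⁻¹; total -30418 cm⁻¹.
E(LS) − E(HS) = -30418 − (-24608) = -5810 cm⁻¹.

-5810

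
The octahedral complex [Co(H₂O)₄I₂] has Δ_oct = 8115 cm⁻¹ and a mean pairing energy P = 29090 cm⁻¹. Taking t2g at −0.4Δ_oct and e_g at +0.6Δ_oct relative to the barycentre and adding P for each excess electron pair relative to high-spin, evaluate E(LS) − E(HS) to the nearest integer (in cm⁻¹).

20975

Ligand charges: 4×(+0) from H₂O and 2×(-1) from I⁻ sum to -2; with overall charge +0, Co is +2.
Co sits in group 9; removing 2 electrons leaves Co²⁺ with 9 − 2 = 7 d electrons.
High-spin: t2g^5 e_g^2, CFSE = -0.8Δ_oct = -6492 cm⁻¹.
For low-spin the configuration is t2g^6 e_g^1: orbital energy -1.8 × 8115 = -14607 cm⁻¹, and 1 additional pair relative to high-spin adds 29090 cm⁻¹, giving 14483 cm⁻¹.
E(LS) − E(HS) = 14483 − (-6492) = 20975 cm⁻¹.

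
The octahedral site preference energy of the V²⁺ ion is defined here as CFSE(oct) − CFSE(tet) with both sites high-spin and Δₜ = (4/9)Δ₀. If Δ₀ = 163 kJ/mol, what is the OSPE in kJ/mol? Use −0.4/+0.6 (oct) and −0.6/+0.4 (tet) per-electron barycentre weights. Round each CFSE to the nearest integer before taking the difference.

-138

V is in group 5, so V²⁺ is d³ (5 − 2 = 3).
Octahedral (high-spin): t2g^3 e_g^0, CFSE = 3(−0.4) + 0(+0.6) = -1.2Δ₀ = -1.2 × 163 = -196 kJ/mol.
Tetrahedral e^2 t2^1 gives -0.8Δₜ = -0.8 × (4/9) × 163 = -58 kJ/mol.
OSPE = -196 − (-58) = -138 kJ/mol.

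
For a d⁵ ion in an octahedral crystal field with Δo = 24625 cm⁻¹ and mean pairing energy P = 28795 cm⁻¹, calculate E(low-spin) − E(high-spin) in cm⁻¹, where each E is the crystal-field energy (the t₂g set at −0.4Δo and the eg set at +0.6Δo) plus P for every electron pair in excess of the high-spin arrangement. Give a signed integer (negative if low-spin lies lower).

8340

High-spin d⁵ fills as t₂g³ eg² with CFSE 3(−0.4) + 2(+0.6) = 0.0Δo = 0 cm⁻¹.
For low-spin the configuration is t₂g⁵ eg⁰: orbital energy -2.0 × 24625 = -49250 cm⁻¹, and 2 additional pairs relative to high-spin add 57590 cm⁻¹, giving 8340 cm⁻¹.
E(LS) − E(HS) = 8340 − (0) = 8340 cm⁻¹.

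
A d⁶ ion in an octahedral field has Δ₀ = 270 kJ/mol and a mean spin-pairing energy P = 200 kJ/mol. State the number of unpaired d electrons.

0

Δ₀ > P, so pairing is preferred: the ground state is low-spin.
That gives t2g^6 e_g^0.
Unpaired electrons: 0.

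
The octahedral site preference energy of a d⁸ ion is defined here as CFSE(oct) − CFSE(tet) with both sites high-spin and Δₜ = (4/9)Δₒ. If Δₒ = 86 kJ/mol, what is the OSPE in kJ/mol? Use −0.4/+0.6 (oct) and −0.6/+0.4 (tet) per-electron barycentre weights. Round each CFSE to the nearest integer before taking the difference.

In an octahedral site d⁸ (HS) is t2g^6 e_g^2, giving CFSE(oct) = -1.2Δₒ = -103 kJ/mol.
Tetrahedral: e^4 t2^4, CFSE = 4(−0.6) + 4(+0.4) = -0.8Δₜ = -0.8 × (4/9) × 86 = -31 kJ/mol.
OSPE = -103 − (-31) = -72 kJ/mol.

-72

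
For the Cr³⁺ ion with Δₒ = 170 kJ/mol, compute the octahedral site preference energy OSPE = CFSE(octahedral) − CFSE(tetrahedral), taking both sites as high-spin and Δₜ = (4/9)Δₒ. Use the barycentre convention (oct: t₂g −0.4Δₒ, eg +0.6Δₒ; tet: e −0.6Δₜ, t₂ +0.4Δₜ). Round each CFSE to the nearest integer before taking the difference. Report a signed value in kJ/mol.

Cr sits in group 6; removing 3 electrons leaves Cr³⁺ with 6 − 3 = 3 d electrons.
Octahedral (high-spin): t2g^3 e_g^0, CFSE = 3(−0.4) + 0(+0.6) = -1.2Δₒ = -1.2 × 170 = -204 kJ/mol.
Tetrahedral e^2 t2^1 gives -0.8Δₜ = -0.8 × (4/9) × 170 = -60 kJ/mol.
OSPE = CFSE(oct) − CFSE(tet) = -204 − (-60) = -144 kJ/mol.

-144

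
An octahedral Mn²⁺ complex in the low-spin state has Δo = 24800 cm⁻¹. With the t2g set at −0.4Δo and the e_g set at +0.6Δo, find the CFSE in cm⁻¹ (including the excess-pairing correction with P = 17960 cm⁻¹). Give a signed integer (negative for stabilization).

-13680

Mn sits in group 7; removing 2 electrons leaves Mn²⁺ with 7 − 2 = 5 d electrons.
Configuration: t2g^5 e_g^0.
The orbital stabilization is -2.0Δo = -2.0 × 24800 = -49600 cm⁻¹.
High-spin d⁵ would be t2g^3 e_g^2 with 0 pairs; low-spin has 2, so 2 excess pairs cost +2P = +35920 cm⁻¹.
Net CFSE = -49600 + 35920 = -13680 cm⁻¹.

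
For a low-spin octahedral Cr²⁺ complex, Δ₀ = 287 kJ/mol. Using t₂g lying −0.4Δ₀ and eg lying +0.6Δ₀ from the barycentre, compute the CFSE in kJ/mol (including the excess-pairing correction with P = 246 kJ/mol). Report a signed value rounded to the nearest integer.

Cr is in group 6, so Cr²⁺ is d⁴ (6 − 2 = 4).
Configuration: t₂g⁴ eg⁰.
CFSE(orbital) = 4×(-0.4Δ₀) + 0×(0.6Δ₀) = -1.6Δ₀; with Δ₀ = 287 kJ/mol that is -459 kJ/mol.
Pairing penalty: 1 pair vs 0 in the high-spin reference → 1 extra × P = 246 kJ/mol.
Overall CFSE = -459 + 246 = -213 kJ/mol.

-213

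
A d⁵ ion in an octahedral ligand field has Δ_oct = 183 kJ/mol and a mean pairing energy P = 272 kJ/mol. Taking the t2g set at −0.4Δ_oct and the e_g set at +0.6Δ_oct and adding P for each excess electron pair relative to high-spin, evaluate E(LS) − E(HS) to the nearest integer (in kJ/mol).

In the high-spin limit (t2g^3 e_g^2) the orbital term is 0.0Δ_oct = 0 kJ/mol, with no excess pairing.
Low-spin: t2g^5 e_g^0, orbital CFSE = -2.0Δ_oct = -366 kJ/mol; plus 2 excess pairs × P = +544 kJ/mol; total 178 kJ/mol.
E(LS) − E(HS) = 178 − (0) = 178 kJ/mol.

178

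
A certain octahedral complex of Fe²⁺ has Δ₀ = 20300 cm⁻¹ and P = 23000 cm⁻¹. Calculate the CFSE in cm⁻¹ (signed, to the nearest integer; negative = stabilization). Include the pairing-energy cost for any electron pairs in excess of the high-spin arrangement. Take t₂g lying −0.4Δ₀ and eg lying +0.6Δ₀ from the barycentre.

-8120

Fe is in group 8, so Fe²⁺ is d⁶ (8 − 2 = 6).
Here Δ₀ < P (20300 < 23000), so the high-spin state is favoured.
Filling d⁶ accordingly: t₂g⁴ eg².
Orbital CFSE = -0.4Δ₀ = -0.4 × 20300 = -8120 cm⁻¹.
High-spin has no excess pairs, so no pairing correction applies.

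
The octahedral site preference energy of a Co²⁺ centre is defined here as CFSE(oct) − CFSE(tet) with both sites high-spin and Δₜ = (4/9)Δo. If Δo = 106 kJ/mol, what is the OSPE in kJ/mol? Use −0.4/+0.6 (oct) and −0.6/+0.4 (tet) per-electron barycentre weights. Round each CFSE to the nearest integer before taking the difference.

Co is in group 9, so Co²⁺ is d⁷ (9 − 2 = 7).
Octahedral high-spin t₂g⁵ eg²: CFSE = -0.8 × 106 = -85 kJ/mol.
Tetrahedral e⁴ t₂³ gives -1.2Δₜ = -1.2 × (4/9) × 106 = -57 kJ/mol.
OSPE = CFSE(oct) − CFSE(tet) = -85 − (-57) = -28 kJ/mol.

-28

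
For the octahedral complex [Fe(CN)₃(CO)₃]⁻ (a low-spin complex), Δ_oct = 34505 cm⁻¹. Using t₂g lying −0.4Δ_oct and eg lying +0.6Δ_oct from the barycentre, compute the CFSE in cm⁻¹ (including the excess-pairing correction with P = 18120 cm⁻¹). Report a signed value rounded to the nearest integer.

-46572

Ligand charges: 3×(-1) from CN⁻ and 3×(+0) from CO sum to -3; with overall charge -1, Fe is +2.
Group 8 minus oxidation state +2 gives a d⁶ configuration for Fe²⁺.
Electron filling gives t₂g⁶ eg⁰.
Orbital CFSE = 6(-0.4) + 0(0.6) = -2.4Δ_oct = -2.4 × 34505 = -82812 cm⁻¹.
Relative to high-spin t₂g⁴ eg² (1 paired), the low-spin configuration has 2 additional pairs, contributing +2 × 18120 = +36240 cm⁻¹.
Net CFSE = -82812 + 36240 = -46572 cm⁻¹.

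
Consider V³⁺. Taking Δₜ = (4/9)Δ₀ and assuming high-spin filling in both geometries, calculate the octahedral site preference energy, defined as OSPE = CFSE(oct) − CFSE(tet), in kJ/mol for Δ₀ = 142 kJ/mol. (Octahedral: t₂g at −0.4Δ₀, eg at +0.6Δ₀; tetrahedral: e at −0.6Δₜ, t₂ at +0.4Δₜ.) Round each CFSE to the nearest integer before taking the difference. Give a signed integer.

-38

V is in group 5, so V³⁺ is d² (5 − 3 = 2).
In an octahedral site d² (HS) is t₂g² eg⁰, giving CFSE(oct) = -0.8Δ₀ = -114 kJ/mol.
In a tetrahedral site the filling is e² t₂⁰: CFSE(tet) = -1.2Δₜ = -1.2 × (4/9)(142) = -76 kJ/mol.
OSPE = -114 − (-76) = -38 kJ/mol.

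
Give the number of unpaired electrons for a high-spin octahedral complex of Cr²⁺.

4

Group 6 minus oxidation state +2 gives a d⁴ configuration for Cr²⁺.
Configuration: t2g^3 e_g^1, giving 4 unpaired electrons.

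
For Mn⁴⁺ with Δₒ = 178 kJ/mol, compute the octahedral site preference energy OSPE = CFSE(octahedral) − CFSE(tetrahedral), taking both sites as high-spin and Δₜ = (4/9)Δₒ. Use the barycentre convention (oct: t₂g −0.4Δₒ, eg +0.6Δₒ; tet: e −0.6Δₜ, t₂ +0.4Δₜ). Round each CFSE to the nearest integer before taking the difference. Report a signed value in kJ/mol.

Mn is in group 7, so Mn⁴⁺ is d³ (7 − 4 = 3).
Octahedral (high-spin): t₂g³ eg⁰, CFSE = 3(−0.4) + 0(+0.6) = -1.2Δₒ = -1.2 × 178 = -214 kJ/mol.
Tetrahedral e² t₂¹ gives -0.8Δₜ = -0.8 × (4/9) × 178 = -63 kJ/mol.
OSPE = CFSE(oct) − CFSE(tet) = -214 − (-63) = -151 kJ/mol.

-151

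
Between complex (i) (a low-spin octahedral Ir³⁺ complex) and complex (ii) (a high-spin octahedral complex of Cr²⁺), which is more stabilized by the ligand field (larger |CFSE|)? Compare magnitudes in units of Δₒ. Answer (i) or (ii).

(i)

(i): Ir is in group 9, so Ir³⁺ is d⁶ (9 − 3 = 6); t₂g⁶ eg⁰, CFSE = -2.4Δₒ.
(ii): Group 6 minus oxidation state +2 gives a d⁴ configuration for Cr²⁺; t₂g³ eg¹, CFSE = -0.6Δₒ.
So (i) has the larger |CFSE|.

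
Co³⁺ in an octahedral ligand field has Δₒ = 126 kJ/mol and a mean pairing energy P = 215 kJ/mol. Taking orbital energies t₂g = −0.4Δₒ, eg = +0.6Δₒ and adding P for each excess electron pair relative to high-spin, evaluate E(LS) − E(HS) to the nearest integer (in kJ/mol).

Group 9 minus oxidation state +3 gives a d⁶ configuration for Co³⁺.
High-spin: t₂g⁴ eg², CFSE = -0.4Δₒ = -50 kJ/mol.
Low-spin t₂g⁶ eg⁰ gives -2.4Δₒ = -302 kJ/mol, but forming 2 extra pairs costs 2P = 430 kJ/mol, so E(LS) = -302 + 430 = 128 kJ/mol.
E(LS) − E(HS) = 128 − (-50) = 178 kJ/mol.

178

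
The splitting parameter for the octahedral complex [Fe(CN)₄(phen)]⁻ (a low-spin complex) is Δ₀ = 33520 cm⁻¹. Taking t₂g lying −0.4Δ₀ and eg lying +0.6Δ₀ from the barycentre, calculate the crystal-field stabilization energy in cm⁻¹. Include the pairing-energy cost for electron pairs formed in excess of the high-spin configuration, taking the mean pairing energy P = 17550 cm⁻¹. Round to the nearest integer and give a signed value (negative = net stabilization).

Ligand charges: 4×(-1) from CN⁻ and 1×(+0) from phen sum to -4; with overall charge -1, Fe is +3.
Fe sits in group 8; removing 3 electrons leaves Fe³⁺ with 8 − 3 = 5 d electrons.
Electron filling gives t₂g⁵ eg⁰.
The orbital stabilization is -2.0Δ₀ = -2.0 × 33520 = -67040 cm⁻¹.
Relative to high-spin t₂g³ eg² (0 paired), the low-spin configuration has 2 additional pairs, contributing +2 × 17550 = +35100 cm⁻¹.
Combining: -67040 + 35100 = -31940 cm⁻¹.

-31940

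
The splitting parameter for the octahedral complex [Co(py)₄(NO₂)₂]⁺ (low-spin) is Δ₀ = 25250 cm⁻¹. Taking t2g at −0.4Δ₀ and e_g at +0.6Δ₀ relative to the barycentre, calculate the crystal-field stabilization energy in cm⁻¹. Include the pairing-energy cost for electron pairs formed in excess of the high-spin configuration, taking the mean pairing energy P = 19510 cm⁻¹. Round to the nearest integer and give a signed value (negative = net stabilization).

-21580

Ligand charges: 4×(+0) from py and 2×(-1) from NO₂⁻ sum to -2; with overall charge +1, Co is +3.
Co³⁺: group 9, so d-count = 9 − 3 = 6.
Configuration: t2g^6 e_g^0.
CFSE(orbital) = 6×(-0.4Δ₀) + 0×(0.6Δ₀) = -2.4Δ₀; with Δ₀ = 25250 cm⁻¹ that is -60600 cm⁻¹.
High-spin d⁶ would be t2g^4 e_g^2 with 1 pair; low-spin has 3, so 2 excess pairs cost +2P = +39020 cm⁻¹.
Combining: -60600 + 39020 = -21580 cm⁻¹.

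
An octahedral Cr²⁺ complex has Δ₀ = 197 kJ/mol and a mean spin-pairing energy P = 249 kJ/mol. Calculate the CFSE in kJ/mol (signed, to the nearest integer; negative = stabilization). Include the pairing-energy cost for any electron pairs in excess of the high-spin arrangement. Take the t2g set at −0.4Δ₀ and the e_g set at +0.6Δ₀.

-118

Cr is in group 6, so Cr²⁺ is d⁴ (6 − 2 = 4).
Δ₀ < P, so pairing is avoided: the ground state is high-spin.
That gives t2g^3 e_g^1.
Orbital CFSE = -0.6Δ₀ = -0.6 × 197 = -118 kJ/mol.
High-spin has no excess pairs, so no pairing correction applies.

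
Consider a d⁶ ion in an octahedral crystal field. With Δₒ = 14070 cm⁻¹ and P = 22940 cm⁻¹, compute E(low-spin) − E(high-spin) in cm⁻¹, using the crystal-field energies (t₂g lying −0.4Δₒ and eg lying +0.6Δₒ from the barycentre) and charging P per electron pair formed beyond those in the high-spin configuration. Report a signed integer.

17740

In the high-spin limit (t₂g⁴ eg²) the orbital term is -0.4Δₒ = -5628 cm⁻¹, with no excess pairing.
For low-spin the configuration is t₂g⁶ eg⁰: orbital energy -2.4 × 14070 = -33768 cm⁻¹, and 2 additional pairs relative to high-spin add 45880 cm⁻¹, giving 12112 cm⁻¹.
The difference is 12112 − (-5628) = 17740 cm⁻¹, so high-spin lies lower.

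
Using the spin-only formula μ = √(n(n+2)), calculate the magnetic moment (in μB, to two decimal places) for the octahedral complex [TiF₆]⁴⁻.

2.83 μB

Each F⁻ contributes -1; 6 × (-1) = -6. With overall charge -4, Ti is in the +2 oxidation state.
Group 4 minus oxidation state +2 gives a d² configuration for Ti²⁺.
Configuration: t₂g² eg⁰ → 2 unpaired electrons.
μ(spin-only) = √[2(2+2)] = √8 ≈ 2.83 μB.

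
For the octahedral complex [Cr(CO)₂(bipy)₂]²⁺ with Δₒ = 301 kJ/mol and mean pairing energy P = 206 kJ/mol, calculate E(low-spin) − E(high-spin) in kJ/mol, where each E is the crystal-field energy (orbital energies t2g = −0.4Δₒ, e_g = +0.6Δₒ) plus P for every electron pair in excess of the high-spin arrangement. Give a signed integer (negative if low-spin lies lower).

Ligand charges: 2×(+0) from CO and 2×(+0) from bipy sum to +0; with overall charge +2, Cr is +2.
Cr sits in group 6; removing 2 electrons leaves Cr²⁺ with 6 − 2 = 4 d electrons.
In the high-spin limit (t2g^3 e_g^1) the orbital term is -0.6Δₒ = -181 kJ/mol, with no excess pairing.
For low-spin the configuration is t2g^4 e_g^0: orbital energy -1.6 × 301 = -482 kJ/mol, and 1 additional pair relative to high-spin adds 206 kJ/mol, giving -276 kJ/mol.
E(LS) − E(HS) = -276 − (-181) = -95 kJ/mol.

-95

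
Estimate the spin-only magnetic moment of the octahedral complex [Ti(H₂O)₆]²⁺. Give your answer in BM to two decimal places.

2.83 BM

H₂O is neutral, so the +2 overall charge sits on Ti: oxidation state +2.
Ti sits in group 4; removing 2 electrons leaves Ti²⁺ with 4 − 2 = 2 d electrons.
For octahedral d² the high- and low-spin configurations coincide.
Configuration: t₂g² eg⁰ → 2 unpaired electrons.
μ(spin-only) = √[2(2+2)] = √8 ≈ 2.83 BM.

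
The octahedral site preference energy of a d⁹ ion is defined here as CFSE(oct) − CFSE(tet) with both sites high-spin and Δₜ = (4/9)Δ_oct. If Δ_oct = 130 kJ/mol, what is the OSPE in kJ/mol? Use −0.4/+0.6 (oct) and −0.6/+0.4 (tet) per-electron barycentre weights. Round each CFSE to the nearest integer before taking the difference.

In an octahedral site d⁹ (HS) is t2g^6 e_g^3, giving CFSE(oct) = -0.6Δ_oct = -78 kJ/mol.
In a tetrahedral site the filling is e^4 t2^5: CFSE(tet) = -0.4Δₜ = -0.4 × (4/9)(130) = -23 kJ/mol.
OSPE = CFSE(oct) − CFSE(tet) = -78 − (-23) = -55 kJ/mol.

-55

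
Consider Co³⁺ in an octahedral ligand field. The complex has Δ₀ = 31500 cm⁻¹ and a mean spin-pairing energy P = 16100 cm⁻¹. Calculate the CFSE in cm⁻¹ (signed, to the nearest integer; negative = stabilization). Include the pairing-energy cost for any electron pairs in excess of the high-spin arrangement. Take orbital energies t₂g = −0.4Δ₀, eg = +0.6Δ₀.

-43400

Co is in group 9, so Co³⁺ is d⁶ (9 − 3 = 6).
Here Δ₀ > P (31500 > 16100), so the low-spin state is favoured.
Configuration: t₂g⁶ eg⁰.
Orbital CFSE = -2.4Δ₀ = -2.4 × 31500 = -75600 cm⁻¹.
Excess pairs vs high-spin: 3 − 1 = 2; pairing cost = +32200 cm⁻¹.
Net CFSE = -75600 + 32200 = -43400 cm⁻¹.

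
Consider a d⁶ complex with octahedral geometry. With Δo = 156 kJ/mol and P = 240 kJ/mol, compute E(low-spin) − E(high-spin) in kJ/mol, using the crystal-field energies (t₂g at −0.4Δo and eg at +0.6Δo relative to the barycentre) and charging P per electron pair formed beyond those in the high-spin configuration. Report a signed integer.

168

In the high-spin limit (t₂g⁴ eg²) the orbital term is -0.4Δo = -62 kJ/mol, with no excess pairing.
For low-spin the configuration is t₂g⁶ eg⁰: orbital energy -2.4 × 156 = -374 kJ/mol, and 2 additional pairs relative to high-spin add 480 kJ/mol, giving 106 kJ/mol.
The difference is 106 − (-62) = 168 kJ/mol, so high-spin lies lower.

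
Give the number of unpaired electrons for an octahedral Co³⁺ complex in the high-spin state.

Co³⁺: group 9, so d-count = 9 − 3 = 6.
Configuration: t₂g⁴ eg², giving 4 unpaired electrons.

4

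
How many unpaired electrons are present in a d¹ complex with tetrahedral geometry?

With tetrahedral geometry the complex is necessarily high-spin.
Configuration: e¹ t₂⁰, giving 1 unpaired electron.

1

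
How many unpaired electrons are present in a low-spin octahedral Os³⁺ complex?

Os sits in group 8; removing 3 electrons leaves Os³⁺ with 8 − 3 = 5 d electrons.
Configuration: t₂g⁵ eg⁰, giving 1 unpaired electron.

1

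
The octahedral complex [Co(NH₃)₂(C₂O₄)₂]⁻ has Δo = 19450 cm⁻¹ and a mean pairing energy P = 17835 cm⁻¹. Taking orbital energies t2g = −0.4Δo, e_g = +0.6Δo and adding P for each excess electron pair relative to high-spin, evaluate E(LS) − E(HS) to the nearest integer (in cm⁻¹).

-3230

Ligand charges: 2×(+0) from NH₃ and 2×(-2) from C₂O₄²⁻ sum to -4; with overall charge -1, Co is +3.
Co sits in group 9; removing 3 electrons leaves Co³⁺ with 9 − 3 = 6 d electrons.
High-spin: t2g^4 e_g^2, CFSE = -0.4Δo = -7780 cm⁻¹.
For low-spin the configuration is t2g^6 e_g^0: orbital energy -2.4 × 19450 = -46680 cm⁻¹, and 2 additional pairs relative to high-spin add 35670 cm⁻¹, giving -11010 cm⁻¹.
E(LS) − E(HS) = -11010 − (-7780) = -3230 cm⁻¹.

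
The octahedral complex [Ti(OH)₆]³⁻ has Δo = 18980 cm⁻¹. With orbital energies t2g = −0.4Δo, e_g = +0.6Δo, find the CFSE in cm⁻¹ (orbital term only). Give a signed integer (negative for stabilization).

Each OH⁻ contributes -1; 6 × (-1) = -6. With overall charge -3, Ti is in the +3 oxidation state.
Ti³⁺: group 4, so d-count = 4 − 3 = 1.
The d¹ electrons fill as t2g^1 e_g^0.
The orbital stabilization is -0.4Δo = -0.4 × 18980 = -7592 cm⁻¹.

-7592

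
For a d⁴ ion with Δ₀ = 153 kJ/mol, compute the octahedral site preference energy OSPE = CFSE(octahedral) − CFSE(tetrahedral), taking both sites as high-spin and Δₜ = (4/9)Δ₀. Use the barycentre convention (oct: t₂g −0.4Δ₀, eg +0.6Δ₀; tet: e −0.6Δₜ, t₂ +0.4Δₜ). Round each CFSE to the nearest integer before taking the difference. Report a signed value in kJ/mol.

-65

Octahedral high-spin t₂g³ eg¹: CFSE = -0.6 × 153 = -92 kJ/mol.
Tetrahedral e² t₂² gives -0.4Δₜ = -0.4 × (4/9) × 153 = -27 kJ/mol.
OSPE = CFSE(oct) − CFSE(tet) = -92 − (-27) = -65 kJ/mol.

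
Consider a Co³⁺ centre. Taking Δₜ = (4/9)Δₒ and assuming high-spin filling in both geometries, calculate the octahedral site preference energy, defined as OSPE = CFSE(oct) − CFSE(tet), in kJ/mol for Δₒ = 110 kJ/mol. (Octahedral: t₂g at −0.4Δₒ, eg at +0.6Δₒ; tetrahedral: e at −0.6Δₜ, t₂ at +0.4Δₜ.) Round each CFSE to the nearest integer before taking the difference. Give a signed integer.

-15

Co is in group 9, so Co³⁺ is d⁶ (9 − 3 = 6).
Octahedral (high-spin): t2g^4 e_g^2, CFSE = 4(−0.4) + 2(+0.6) = -0.4Δₒ = -0.4 × 110 = -44 kJ/mol.
In a tetrahedral site the filling is e^3 t2^3: CFSE(tet) = -0.6Δₜ = -0.6 × (4/9)(110) = -29 kJ/mol.
Subtracting, OSPE = -44 − (-29) = -15 kJ/mol.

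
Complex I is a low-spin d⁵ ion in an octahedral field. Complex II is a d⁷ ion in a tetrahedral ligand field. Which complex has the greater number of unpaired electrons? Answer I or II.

I: t2g^5 e_g^0 → 1 unpaired.
II: Tetrahedral splitting is small, so the complex is high-spin; e^4 t2^3 → 3 unpaired.
So II has more unpaired electrons.

II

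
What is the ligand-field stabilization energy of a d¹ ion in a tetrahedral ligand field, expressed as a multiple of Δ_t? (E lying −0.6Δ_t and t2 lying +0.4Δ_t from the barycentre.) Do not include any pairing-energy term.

-0.6 Δ_t

Tetrahedral splitting is small, so the complex is high-spin.
Configuration: e^1 t2^0.
CFSE = 1(-0.6Δ_t) + 0(0.4Δ_t) = -0.6Δ_t + 0.0Δ_t = -0.6Δ_t.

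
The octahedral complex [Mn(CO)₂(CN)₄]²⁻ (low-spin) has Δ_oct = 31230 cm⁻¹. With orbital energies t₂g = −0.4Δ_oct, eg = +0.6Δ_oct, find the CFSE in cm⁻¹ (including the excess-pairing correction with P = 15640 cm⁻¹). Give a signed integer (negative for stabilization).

Ligand charges: 2×(+0) from CO and 4×(-1) from CN⁻ sum to -4; with overall charge -2, Mn is +2.
Group 7 minus oxidation state +2 gives a d⁵ configuration for Mn²⁺.
Configuration: t₂g⁵ eg⁰.
Orbital CFSE = 5(-0.4) + 0(0.6) = -2.0Δ_oct = -2.0 × 31230 = -62460 cm⁻¹.
High-spin d⁵ would be t₂g³ eg² with 0 pairs; low-spin has 2, so 2 excess pairs cost +2P = +31280 cm⁻¹.
Net CFSE = -62460 + 31280 = -31180 cm⁻¹.

-31180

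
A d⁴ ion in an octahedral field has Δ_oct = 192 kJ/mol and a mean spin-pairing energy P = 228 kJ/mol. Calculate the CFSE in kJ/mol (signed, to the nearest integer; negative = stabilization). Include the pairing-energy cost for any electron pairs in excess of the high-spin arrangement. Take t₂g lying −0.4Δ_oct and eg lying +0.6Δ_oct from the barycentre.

Here Δ_oct < P (192 < 228), so the high-spin state is favoured.
That gives t₂g³ eg¹.
Orbital CFSE = -0.6Δ_oct = -0.6 × 192 = -115 kJ/mol.
High-spin has no excess pairs, so no pairing correction applies.

-115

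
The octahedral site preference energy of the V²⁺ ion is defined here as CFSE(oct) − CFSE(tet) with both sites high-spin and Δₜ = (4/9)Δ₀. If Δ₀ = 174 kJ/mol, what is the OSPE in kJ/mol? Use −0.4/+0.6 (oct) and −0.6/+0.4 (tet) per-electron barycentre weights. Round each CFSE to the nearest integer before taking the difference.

V sits in group 5; removing 2 electrons leaves V²⁺ with 5 − 2 = 3 d electrons.
Octahedral (high-spin): t2g^3 e_g^0, CFSE = 3(−0.4) + 0(+0.6) = -1.2Δ₀ = -1.2 × 174 = -209 kJ/mol.
Tetrahedral: e^2 t2^1, CFSE = 2(−0.6) + 1(+0.4) = -0.8Δₜ = -0.8 × (4/9) × 174 = -62 kJ/mol.
Subtracting, OSPE = -209 − (-62) = -147 kJ/mol.

-147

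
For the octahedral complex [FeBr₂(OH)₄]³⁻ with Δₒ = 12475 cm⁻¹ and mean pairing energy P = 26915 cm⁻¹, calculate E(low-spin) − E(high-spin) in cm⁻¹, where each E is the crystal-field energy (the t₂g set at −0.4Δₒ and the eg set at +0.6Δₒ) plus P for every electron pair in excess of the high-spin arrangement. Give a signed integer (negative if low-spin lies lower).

28880

Ligand charges: 2×(-1) from Br⁻ and 4×(-1) from OH⁻ sum to -6; with overall charge -3, Fe is +3.
Fe sits in group 8; removing 3 electrons leaves Fe³⁺ with 8 − 3 = 5 d electrons.
In the high-spin limit (t₂g³ eg²) the orbital term is 0.0Δₒ = 0 cm⁻¹, with no excess pairing.
Low-spin t₂g⁵ eg⁰ gives -2.0Δₒ = -24950 cm⁻¹, but forming 2 extra pairs costs 2P = 53830 cm⁻¹, so E(LS) = -24950 + 53830 = 28880 cm⁻¹.
E(LS) − E(HS) = 28880 − (0) = 28880 cm⁻¹.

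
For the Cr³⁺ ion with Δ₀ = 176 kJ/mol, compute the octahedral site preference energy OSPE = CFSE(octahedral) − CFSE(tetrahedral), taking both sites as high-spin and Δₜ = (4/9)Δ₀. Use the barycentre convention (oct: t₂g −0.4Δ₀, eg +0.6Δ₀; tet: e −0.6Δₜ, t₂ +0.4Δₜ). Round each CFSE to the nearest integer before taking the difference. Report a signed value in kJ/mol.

-148

Cr sits in group 6; removing 3 electrons leaves Cr³⁺ with 6 − 3 = 3 d electrons.
Octahedral (high-spin): t2g^3 e_g^0, CFSE = 3(−0.4) + 0(+0.6) = -1.2Δ₀ = -1.2 × 176 = -211 kJ/mol.
Tetrahedral: e^2 t2^1, CFSE = 2(−0.6) + 1(+0.4) = -0.8Δₜ = -0.8 × (4/9) × 176 = -63 kJ/mol.
Subtracting, OSPE = -211 − (-63) = -148 kJ/mol.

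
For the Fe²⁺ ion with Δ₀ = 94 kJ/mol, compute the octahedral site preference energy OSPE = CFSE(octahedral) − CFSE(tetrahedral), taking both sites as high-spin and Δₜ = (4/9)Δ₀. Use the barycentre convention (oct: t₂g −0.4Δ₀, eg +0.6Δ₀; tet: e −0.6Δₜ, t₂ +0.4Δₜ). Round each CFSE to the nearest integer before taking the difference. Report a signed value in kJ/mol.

-13

Fe is in group 8, so Fe²⁺ is d⁶ (8 − 2 = 6).
In an octahedral site d⁶ (HS) is t₂g⁴ eg², giving CFSE(oct) = -0.4Δ₀ = -38 kJ/mol.
Tetrahedral e³ t₂³ gives -0.6Δₜ = -0.6 × (4/9) × 94 = -25 kJ/mol.
OSPE = -38 − (-25) = -13 kJ/mol.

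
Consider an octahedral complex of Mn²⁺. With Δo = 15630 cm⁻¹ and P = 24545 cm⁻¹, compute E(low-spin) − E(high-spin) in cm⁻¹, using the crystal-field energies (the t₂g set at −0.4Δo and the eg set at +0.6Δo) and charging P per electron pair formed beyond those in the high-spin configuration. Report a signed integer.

17830

Mn²⁺: group 7, so d-count = 7 − 2 = 5.
High-spin: t₂g³ eg², CFSE = 0.0Δo = 0 cm⁻¹.
Low-spin: t₂g⁵ eg⁰, orbital CFSE = -2.0Δo = -31260 cm⁻¹; plus 2 excess pairs × P = +49090 cm⁻¹; total 17830 cm⁻¹.
The difference is 17830 − (0) = 17830 cm⁻¹, so high-spin lies lower.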